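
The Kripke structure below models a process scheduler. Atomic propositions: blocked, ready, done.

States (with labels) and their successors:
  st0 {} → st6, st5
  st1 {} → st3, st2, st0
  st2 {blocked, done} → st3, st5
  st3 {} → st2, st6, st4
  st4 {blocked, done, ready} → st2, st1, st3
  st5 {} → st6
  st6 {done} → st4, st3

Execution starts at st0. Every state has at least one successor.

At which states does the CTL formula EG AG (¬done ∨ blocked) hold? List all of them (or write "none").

none

States satisfying AG (¬done ∨ blocked): ∅.
States satisfying EG AG (¬done ∨ blocked): ∅.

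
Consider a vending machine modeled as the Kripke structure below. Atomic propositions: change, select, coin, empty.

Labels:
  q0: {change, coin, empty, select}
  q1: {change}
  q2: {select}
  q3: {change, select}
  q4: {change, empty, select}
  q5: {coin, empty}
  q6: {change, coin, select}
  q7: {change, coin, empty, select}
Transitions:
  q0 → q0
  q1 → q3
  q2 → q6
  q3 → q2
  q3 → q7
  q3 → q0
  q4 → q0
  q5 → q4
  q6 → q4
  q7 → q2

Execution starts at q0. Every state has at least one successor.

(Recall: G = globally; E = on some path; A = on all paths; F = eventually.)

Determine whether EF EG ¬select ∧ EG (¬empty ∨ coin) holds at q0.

States satisfying EG ¬select: ∅.
States satisfying EF EG ¬select: ∅.
States satisfying ¬empty ∨ coin: {q0, q1, q2, q3, q5, q6, q7}.
States satisfying EG (¬empty ∨ coin): {q0, q1, q3}.
States satisfying EF EG ¬select ∧ EG (¬empty ∨ coin): ∅.
q0 ∉ Sat(EF EG ¬select ∧ EG (¬empty ∨ coin)).

No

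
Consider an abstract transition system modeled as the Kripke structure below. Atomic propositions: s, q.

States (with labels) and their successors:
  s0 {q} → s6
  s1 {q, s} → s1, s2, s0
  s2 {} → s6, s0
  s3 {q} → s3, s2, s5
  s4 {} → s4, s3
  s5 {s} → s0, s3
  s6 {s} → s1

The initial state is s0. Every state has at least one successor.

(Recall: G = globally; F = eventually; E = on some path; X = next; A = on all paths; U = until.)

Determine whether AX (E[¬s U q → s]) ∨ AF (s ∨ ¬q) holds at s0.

States satisfying E[¬s U q → s]: {s0, s1, s2, s3, s4, s5, s6}.
States satisfying AX (E[¬s U q → s]): {s0, s1, s2, s3, s4, s5, s6}.
States satisfying s ∨ ¬q: {s1, s2, s4, s5, s6}.
States satisfying AF (s ∨ ¬q): {s0, s1, s2, s4, s5, s6}.
States satisfying AX (E[¬s U q → s]) ∨ AF (s ∨ ¬q): {s0, s1, s2, s3, s4, s5, s6}.
s0 ∈ Sat(AX (E[¬s U q → s]) ∨ AF (s ∨ ¬q)).

Holds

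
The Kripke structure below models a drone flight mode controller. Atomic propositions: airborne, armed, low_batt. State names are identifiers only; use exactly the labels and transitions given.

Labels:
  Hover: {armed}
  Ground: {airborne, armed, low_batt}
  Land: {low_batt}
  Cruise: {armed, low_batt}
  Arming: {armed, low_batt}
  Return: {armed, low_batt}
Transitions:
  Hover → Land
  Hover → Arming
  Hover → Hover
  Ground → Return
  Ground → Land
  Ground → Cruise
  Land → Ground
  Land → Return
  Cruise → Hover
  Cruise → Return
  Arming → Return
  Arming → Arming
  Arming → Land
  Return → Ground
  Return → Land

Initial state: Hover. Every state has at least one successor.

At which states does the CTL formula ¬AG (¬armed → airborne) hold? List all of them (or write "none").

States satisfying ¬armed → airborne: {Hover, Ground, Cruise, Arming, Return}.
States satisfying AG (¬armed → airborne): ∅.
States satisfying ¬AG (¬armed → airborne): {Hover, Ground, Land, Cruise, Arming, Return}.

{Hover, Ground, Land, Cruise, Arming, Return}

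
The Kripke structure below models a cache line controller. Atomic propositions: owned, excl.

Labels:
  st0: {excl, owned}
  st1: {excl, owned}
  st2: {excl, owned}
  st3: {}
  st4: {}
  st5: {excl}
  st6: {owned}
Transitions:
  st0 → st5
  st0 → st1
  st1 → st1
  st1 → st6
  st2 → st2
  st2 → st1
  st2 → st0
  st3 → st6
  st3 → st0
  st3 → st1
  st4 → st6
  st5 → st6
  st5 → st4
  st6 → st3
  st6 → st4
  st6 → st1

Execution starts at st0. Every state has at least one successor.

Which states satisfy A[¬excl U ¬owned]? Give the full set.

States satisfying ¬excl: {st3, st4, st6}.
States satisfying ¬owned: {st3, st4, st5}.
States satisfying A[¬excl U ¬owned]: {st3, st4, st5}.

{st3, st4, st5}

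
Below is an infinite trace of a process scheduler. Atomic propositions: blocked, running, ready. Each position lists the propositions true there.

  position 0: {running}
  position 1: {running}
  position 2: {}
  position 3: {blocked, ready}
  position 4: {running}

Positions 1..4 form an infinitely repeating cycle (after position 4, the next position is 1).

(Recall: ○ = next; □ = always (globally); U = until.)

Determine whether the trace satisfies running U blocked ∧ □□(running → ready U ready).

Walking from position 0: at position 2, blocked has not yet held and running fails, so running U blocked is false.
□(running → ready U ready) must hold at every position from 0 onward. It fails at position 0, so □□(running → ready U ready) is false.
At position 0: running U blocked is false; □□(running → ready U ready) is false; so running U blocked ∧ □□(running → ready U ready) is false.

Violated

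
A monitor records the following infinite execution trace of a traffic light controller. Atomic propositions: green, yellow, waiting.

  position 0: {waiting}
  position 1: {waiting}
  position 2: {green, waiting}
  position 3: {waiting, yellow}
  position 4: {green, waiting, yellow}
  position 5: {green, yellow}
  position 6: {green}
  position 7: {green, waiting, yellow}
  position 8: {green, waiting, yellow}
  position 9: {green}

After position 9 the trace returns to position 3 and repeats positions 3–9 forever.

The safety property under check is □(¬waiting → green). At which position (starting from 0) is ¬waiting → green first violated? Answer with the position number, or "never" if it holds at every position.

¬waiting → green holds at every position 0..9, and those are all the positions the trace ever visits, so the invariant □(¬waiting → green) is never violated.

never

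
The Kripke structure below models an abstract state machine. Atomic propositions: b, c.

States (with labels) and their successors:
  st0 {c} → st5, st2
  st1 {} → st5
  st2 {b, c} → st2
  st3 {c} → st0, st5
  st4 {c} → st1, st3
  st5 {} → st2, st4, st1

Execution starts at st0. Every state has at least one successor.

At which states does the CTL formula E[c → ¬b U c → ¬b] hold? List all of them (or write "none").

{st0, st1, st3, st4, st5}

States satisfying c → ¬b: {st0, st1, st3, st4, st5}.
States satisfying E[c → ¬b U c → ¬b]: {st0, st1, st3, st4, st5}.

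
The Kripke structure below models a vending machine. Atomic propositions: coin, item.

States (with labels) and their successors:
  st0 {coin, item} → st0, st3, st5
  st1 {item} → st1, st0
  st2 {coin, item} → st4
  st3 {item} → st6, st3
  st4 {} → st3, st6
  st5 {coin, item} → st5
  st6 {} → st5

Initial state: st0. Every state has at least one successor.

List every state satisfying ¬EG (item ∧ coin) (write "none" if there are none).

States satisfying item ∧ coin: {st0, st2, st5}.
States satisfying EG (item ∧ coin): {st0, st5}.
States satisfying ¬EG (item ∧ coin): {st1, st2, st3, st4, st6}.

{st1, st2, st3, st4, st6}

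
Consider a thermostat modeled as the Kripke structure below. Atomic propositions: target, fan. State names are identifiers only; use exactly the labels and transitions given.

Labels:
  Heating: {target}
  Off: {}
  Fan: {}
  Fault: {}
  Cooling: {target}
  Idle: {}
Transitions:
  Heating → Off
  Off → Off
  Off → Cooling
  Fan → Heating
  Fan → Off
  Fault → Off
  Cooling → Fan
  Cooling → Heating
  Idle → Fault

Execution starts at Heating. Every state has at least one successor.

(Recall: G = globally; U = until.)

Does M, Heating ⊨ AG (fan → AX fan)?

States satisfying fan → AX fan: {Heating, Off, Fan, Fault, Cooling, Idle}.
States satisfying AG (fan → AX fan): {Heating, Off, Fan, Fault, Cooling, Idle}.
Every state reachable from Heating satisfies fan → AX fan.
Heating ∈ Sat(AG (fan → AX fan)).

Satisfied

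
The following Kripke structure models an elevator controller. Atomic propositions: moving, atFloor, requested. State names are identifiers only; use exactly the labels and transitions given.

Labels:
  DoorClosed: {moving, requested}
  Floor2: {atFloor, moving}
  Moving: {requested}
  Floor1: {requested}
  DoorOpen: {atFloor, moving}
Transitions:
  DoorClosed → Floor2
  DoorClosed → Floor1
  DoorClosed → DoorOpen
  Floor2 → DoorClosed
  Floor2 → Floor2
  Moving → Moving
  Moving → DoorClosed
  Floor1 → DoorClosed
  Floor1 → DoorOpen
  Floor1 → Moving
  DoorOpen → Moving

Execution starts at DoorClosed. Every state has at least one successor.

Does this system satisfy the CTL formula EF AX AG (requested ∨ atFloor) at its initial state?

States satisfying AX AG (requested ∨ atFloor): {DoorClosed, Floor2, Moving, Floor1, DoorOpen}.
States satisfying EF AX AG (requested ∨ atFloor): {DoorClosed, Floor2, Moving, Floor1, DoorOpen}.
Some path from DoorClosed reaches a state where AX AG (requested ∨ atFloor) holds.
DoorClosed ∈ Sat(EF AX AG (requested ∨ atFloor)).

Satisfied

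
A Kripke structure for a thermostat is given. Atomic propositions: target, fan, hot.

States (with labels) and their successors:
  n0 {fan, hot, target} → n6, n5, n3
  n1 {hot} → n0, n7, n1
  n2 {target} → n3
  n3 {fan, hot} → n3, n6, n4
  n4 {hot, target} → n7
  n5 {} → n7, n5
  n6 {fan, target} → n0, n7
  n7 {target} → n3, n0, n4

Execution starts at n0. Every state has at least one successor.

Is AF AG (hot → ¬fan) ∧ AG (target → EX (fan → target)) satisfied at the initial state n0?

No

States satisfying AG (hot → ¬fan): ∅.
States satisfying AF AG (hot → ¬fan): ∅.
States satisfying target → EX (fan → target): {n0, n1, n3, n4, n5, n6, n7}.
States satisfying AG (target → EX (fan → target)): {n0, n1, n3, n4, n5, n6, n7}.
States satisfying AF AG (hot → ¬fan) ∧ AG (target → EX (fan → target)): ∅.
n0 ∉ Sat(AF AG (hot → ¬fan) ∧ AG (target → EX (fan → target))).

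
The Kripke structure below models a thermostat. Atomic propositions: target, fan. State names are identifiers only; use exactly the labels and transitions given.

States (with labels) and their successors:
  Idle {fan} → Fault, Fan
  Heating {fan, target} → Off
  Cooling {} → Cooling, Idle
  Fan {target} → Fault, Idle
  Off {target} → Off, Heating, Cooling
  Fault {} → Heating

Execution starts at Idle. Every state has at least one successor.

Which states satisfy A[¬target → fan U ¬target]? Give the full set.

{Idle, Cooling, Fan, Fault}

States satisfying ¬target → fan: {Idle, Heating, Fan, Off}.
States satisfying ¬target: {Idle, Cooling, Fault}.
States satisfying A[¬target → fan U ¬target]: {Idle, Cooling, Fan, Fault}.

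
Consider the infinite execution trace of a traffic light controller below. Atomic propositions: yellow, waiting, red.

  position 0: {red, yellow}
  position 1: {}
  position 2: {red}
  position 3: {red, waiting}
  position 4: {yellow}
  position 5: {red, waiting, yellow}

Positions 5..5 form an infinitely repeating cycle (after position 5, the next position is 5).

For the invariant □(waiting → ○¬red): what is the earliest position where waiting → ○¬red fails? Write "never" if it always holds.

Check waiting → ○¬red at each position in order: 0 ✓, 1 ✓, 2 ✓, 3 ✓, 4 ✓.
At position 5 the labels are {red, waiting, yellow} and the next position 5 has {red, waiting, yellow}, so waiting → ○¬red is false there. This is the first violation.

5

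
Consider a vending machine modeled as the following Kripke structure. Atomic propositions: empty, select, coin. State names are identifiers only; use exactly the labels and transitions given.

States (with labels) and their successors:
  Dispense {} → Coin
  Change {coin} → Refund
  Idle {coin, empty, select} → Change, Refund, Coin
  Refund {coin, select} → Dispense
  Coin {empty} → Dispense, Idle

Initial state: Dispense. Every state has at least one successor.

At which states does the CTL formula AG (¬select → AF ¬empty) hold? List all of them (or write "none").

States satisfying ¬select → AF ¬empty: {Dispense, Change, Idle, Refund}.
States satisfying AG (¬select → AF ¬empty): ∅.

none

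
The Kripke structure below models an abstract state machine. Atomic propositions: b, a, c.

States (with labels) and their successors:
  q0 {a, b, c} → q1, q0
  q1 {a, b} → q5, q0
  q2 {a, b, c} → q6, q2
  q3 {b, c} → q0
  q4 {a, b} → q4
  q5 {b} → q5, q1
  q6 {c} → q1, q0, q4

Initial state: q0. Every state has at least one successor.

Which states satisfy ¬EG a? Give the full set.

{q3, q5, q6}

States satisfying a: {q0, q1, q2, q4}.
States satisfying EG a: {q0, q1, q2, q4}.
States satisfying ¬EG a: {q3, q5, q6}.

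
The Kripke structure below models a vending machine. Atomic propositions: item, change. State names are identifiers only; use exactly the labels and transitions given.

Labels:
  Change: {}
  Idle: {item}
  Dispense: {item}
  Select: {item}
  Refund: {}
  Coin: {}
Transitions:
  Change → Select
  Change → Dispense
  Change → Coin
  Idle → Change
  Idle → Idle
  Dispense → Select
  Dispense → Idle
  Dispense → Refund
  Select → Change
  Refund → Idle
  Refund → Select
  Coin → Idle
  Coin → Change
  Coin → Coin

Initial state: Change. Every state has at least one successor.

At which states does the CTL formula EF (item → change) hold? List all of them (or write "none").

States satisfying item → change: {Change, Refund, Coin}.
States satisfying EF (item → change): {Change, Idle, Dispense, Select, Refund, Coin}.

{Change, Idle, Dispense, Select, Refund, Coin}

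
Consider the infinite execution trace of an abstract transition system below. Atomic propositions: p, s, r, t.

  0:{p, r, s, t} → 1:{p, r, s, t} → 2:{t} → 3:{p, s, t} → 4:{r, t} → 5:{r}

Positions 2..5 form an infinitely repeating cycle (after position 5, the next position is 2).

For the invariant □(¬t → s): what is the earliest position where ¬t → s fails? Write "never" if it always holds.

Check ¬t → s at each position in order: 0 ✓, 1 ✓, 2 ✓, 3 ✓, 4 ✓.
At position 5 the labels are {r}, so ¬t → s is false there. This is the first violation.

5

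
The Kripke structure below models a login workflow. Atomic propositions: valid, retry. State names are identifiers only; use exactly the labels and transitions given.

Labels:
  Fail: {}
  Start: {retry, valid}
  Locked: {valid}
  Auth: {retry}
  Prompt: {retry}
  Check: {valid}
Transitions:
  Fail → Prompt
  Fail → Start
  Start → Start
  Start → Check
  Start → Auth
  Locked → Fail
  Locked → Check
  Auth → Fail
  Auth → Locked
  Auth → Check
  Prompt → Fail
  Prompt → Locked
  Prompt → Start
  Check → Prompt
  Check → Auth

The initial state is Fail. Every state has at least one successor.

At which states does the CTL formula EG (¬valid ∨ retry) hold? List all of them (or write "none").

States satisfying ¬valid ∨ retry: {Fail, Start, Auth, Prompt}.
States satisfying EG (¬valid ∨ retry): {Fail, Start, Auth, Prompt}.

{Fail, Start, Auth, Prompt}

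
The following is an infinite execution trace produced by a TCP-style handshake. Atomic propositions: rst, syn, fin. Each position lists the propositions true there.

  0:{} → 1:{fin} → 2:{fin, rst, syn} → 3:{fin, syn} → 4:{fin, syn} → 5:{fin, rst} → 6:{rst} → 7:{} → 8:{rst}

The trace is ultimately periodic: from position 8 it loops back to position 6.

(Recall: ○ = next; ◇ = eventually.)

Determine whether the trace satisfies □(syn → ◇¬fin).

syn → ◇¬fin holds at every position 0..8, and those are all positions ever visited, so □(syn → ◇¬fin) holds.
Positions where syn holds: 2, 3, 4.
Check ◇¬fin at each: 2→ok, 3→ok, 4→ok.

Holds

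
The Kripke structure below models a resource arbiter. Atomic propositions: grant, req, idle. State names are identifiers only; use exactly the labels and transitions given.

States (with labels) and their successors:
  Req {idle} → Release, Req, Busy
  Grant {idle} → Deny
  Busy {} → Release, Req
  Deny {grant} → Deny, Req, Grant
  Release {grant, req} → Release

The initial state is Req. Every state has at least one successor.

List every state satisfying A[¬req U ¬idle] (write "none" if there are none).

{Grant, Busy, Deny, Release}

States satisfying ¬req: {Req, Grant, Busy, Deny}.
States satisfying ¬idle: {Busy, Deny, Release}.
States satisfying A[¬req U ¬idle]: {Grant, Busy, Deny, Release}.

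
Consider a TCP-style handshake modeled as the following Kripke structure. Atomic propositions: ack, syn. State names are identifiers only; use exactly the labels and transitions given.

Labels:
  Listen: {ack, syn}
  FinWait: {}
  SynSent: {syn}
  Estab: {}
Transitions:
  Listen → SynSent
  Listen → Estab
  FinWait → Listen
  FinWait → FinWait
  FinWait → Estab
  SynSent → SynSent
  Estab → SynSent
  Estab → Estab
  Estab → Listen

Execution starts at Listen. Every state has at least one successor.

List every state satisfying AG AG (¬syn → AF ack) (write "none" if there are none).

States satisfying AG (¬syn → AF ack): {SynSent}.
States satisfying AG AG (¬syn → AF ack): {SynSent}.

{SynSent}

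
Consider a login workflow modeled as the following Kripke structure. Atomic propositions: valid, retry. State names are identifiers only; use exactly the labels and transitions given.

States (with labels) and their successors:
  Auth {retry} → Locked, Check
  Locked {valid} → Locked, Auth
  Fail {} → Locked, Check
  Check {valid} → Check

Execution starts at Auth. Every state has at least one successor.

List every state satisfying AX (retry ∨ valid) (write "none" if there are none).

States satisfying retry ∨ valid: {Auth, Locked, Check}.
States satisfying AX (retry ∨ valid): {Auth, Locked, Fail, Check}.

{Auth, Locked, Fail, Check}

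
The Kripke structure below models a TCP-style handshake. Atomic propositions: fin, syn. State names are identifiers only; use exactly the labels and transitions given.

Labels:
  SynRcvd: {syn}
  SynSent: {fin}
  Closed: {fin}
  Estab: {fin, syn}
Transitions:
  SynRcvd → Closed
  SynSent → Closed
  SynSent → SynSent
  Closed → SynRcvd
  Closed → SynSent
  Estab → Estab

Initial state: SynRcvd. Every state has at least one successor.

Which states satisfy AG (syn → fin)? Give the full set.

States satisfying syn → fin: {SynSent, Closed, Estab}.
States satisfying AG (syn → fin): {Estab}.

{Estab}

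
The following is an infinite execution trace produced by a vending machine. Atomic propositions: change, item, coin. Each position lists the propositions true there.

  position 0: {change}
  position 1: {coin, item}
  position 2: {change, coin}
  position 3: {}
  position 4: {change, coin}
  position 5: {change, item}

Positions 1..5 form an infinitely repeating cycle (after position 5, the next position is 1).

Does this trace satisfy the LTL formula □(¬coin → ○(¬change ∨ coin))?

¬coin → ○(¬change ∨ coin) holds at every position 0..5, and those are all positions ever visited, so □(¬coin → ○(¬change ∨ coin)) holds.
Positions where ¬coin holds: 0, 3, 5.
Check ○(¬change ∨ coin) at each: 0→ok, 3→ok, 5→ok.

Satisfied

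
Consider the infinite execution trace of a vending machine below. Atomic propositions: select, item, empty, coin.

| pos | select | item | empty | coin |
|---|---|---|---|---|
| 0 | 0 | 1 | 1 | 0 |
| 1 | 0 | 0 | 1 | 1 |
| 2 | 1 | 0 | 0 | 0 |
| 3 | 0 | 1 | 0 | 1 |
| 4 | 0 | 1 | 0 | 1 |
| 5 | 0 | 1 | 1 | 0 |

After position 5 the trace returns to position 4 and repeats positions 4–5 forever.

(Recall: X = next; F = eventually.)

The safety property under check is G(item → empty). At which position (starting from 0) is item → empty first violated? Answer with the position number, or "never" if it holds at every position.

3

Check item → empty at each position in order: 0 ✓, 1 ✓, 2 ✓.
At position 3 the labels are {coin, item}, so item → empty is false there. This is the first violation.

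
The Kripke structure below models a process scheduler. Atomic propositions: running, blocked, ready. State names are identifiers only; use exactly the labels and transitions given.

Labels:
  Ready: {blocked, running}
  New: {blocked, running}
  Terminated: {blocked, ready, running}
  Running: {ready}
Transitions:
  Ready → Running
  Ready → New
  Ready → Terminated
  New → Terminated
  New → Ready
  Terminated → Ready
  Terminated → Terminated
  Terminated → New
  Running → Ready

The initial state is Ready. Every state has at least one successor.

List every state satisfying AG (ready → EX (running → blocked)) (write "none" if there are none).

States satisfying ready → EX (running → blocked): {Ready, New, Terminated, Running}.
States satisfying AG (ready → EX (running → blocked)): {Ready, New, Terminated, Running}.

{Ready, New, Terminated, Running}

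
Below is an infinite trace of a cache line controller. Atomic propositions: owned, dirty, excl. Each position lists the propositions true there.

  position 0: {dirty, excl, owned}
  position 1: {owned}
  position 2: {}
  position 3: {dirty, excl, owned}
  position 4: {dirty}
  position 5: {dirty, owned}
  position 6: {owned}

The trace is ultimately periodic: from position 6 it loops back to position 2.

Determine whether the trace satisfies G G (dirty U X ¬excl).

Violated

G (dirty U X ¬excl) must hold at every position from 0 onward. It fails at position 0, so G G (dirty U X ¬excl) is false.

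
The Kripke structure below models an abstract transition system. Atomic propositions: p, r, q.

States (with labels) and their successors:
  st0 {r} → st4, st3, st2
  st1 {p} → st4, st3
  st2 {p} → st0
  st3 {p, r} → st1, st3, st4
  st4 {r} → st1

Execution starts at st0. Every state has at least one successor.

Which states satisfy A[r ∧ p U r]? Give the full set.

{st0, st3, st4}

States satisfying r ∧ p: {st3}.
States satisfying r: {st0, st3, st4}.
States satisfying A[r ∧ p U r]: {st0, st3, st4}.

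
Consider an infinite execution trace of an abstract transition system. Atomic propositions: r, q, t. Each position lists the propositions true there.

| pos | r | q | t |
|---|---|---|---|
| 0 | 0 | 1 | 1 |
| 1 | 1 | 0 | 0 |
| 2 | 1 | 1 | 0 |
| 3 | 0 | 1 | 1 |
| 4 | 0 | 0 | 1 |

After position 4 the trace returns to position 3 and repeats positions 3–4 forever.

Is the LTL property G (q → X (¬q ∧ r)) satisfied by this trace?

q → X (¬q ∧ r) must hold at every position from 0 onward. It fails at position 2, so G (q → X (¬q ∧ r)) is false.
Positions where q holds: 0, 2, 3.
Check X (¬q ∧ r) at each: 0→ok, 2→fails, 3→fails.

Violated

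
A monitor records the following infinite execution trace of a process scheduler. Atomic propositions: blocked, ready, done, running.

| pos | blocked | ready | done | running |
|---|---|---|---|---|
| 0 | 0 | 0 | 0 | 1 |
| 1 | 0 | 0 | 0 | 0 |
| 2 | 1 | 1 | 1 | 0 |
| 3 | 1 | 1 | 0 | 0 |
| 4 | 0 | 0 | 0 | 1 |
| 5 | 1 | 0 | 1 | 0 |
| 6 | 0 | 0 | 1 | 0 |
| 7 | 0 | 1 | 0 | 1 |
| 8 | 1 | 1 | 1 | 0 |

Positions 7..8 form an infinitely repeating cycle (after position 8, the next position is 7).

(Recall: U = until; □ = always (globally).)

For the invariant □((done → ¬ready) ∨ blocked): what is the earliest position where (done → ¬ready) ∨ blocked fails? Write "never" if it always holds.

(done → ¬ready) ∨ blocked holds at every position 0..8, and those are all the positions the trace ever visits, so the invariant □((done → ¬ready) ∨ blocked) is never violated.

never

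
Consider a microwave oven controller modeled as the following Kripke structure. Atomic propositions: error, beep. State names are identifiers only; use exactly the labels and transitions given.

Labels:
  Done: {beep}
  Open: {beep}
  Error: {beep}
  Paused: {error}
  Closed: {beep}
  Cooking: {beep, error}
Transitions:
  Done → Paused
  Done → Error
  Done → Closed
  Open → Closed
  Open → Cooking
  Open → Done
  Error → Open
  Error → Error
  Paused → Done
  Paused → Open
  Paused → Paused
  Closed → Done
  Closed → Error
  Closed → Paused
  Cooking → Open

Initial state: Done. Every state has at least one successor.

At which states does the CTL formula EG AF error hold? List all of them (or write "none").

States satisfying AF error: {Paused, Cooking}.
States satisfying EG AF error: {Paused}.

{Paused}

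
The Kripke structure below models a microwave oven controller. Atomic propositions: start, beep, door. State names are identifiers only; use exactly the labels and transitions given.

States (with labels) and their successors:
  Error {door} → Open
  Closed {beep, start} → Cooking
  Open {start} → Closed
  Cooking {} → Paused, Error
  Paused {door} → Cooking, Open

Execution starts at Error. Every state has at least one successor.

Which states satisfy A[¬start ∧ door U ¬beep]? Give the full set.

States satisfying ¬start ∧ door: {Error, Paused}.
States satisfying ¬beep: {Error, Open, Cooking, Paused}.
States satisfying A[¬start ∧ door U ¬beep]: {Error, Open, Cooking, Paused}.

{Error, Open, Cooking, Paused}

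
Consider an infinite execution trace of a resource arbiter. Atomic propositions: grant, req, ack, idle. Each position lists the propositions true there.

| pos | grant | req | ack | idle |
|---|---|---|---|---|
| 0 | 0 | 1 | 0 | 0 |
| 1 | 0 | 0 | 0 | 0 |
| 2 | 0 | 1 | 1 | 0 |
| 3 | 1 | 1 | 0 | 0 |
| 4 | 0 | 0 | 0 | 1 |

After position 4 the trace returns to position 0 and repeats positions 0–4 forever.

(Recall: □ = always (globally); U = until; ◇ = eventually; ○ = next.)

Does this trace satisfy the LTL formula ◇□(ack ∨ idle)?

Does not hold

□(ack ∨ idle) is false at every position 0..4, so it never becomes true and ◇□(ack ∨ idle) fails.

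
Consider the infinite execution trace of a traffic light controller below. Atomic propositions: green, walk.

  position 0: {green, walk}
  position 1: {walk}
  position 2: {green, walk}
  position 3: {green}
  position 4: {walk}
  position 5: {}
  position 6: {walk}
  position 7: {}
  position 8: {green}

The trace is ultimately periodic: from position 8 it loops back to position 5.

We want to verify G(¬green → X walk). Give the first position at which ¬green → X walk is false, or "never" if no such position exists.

4

Check ¬green → X walk at each position in order: 0 ✓, 1 ✓, 2 ✓, 3 ✓.
At position 4 the labels are {walk} and the next position 5 has {}, so ¬green → X walk is false there. This is the first violation.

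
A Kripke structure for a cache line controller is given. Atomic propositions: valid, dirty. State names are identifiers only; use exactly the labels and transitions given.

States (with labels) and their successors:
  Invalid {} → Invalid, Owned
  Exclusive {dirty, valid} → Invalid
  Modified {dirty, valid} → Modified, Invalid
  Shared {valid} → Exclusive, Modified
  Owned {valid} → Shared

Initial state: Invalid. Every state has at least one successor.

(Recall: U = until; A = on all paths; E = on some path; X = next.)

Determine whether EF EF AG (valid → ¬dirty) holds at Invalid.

No

States satisfying EF AG (valid → ¬dirty): ∅.
States satisfying EF EF AG (valid → ¬dirty): ∅.
No suitable path/successor from Invalid witnesses the formula.
Invalid ∉ Sat(EF EF AG (valid → ¬dirty)).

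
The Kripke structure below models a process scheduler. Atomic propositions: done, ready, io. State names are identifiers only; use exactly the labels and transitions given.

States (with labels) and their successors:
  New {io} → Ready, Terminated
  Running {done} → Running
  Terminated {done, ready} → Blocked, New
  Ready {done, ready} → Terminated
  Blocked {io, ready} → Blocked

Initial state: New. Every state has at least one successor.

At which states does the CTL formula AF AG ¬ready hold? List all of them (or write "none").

{Running}

States satisfying AG ¬ready: {Running}.
States satisfying AF AG ¬ready: {Running}.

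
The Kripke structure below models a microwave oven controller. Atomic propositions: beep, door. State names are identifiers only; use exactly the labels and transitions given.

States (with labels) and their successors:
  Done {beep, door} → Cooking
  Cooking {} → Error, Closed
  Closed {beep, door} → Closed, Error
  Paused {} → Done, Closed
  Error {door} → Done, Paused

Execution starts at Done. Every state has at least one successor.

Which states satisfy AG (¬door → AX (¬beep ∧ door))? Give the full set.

States satisfying ¬door → AX (¬beep ∧ door): {Done, Closed, Error}.
States satisfying AG (¬door → AX (¬beep ∧ door)): ∅.

none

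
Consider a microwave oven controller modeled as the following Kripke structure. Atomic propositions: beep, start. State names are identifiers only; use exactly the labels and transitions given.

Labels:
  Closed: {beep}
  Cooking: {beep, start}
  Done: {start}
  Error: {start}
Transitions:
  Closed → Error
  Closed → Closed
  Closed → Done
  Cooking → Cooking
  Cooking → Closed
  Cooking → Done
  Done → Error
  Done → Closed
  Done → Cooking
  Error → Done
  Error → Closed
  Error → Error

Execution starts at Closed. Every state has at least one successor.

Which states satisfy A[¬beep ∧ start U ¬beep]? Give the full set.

States satisfying ¬beep ∧ start: {Done, Error}.
States satisfying ¬beep: {Done, Error}.
States satisfying A[¬beep ∧ start U ¬beep]: {Done, Error}.

{Done, Error}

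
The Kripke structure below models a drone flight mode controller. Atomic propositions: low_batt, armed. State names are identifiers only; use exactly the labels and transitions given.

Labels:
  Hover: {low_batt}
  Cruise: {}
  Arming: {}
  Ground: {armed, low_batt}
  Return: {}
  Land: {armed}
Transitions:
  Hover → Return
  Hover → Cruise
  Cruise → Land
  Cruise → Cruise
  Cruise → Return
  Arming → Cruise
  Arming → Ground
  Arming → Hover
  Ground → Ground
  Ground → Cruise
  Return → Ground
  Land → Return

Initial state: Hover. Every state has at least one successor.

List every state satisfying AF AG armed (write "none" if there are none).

States satisfying AG armed: ∅.
States satisfying AF AG armed: ∅.

none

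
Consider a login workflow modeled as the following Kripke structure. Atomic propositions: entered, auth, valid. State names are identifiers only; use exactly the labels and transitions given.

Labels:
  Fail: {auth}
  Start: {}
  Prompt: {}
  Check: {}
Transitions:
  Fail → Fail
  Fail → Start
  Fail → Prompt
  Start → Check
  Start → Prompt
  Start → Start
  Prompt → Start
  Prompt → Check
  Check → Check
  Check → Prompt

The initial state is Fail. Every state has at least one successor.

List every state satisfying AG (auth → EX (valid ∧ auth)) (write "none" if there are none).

{Start, Prompt, Check}

States satisfying auth → EX (valid ∧ auth): {Start, Prompt, Check}.
States satisfying AG (auth → EX (valid ∧ auth)): {Start, Prompt, Check}.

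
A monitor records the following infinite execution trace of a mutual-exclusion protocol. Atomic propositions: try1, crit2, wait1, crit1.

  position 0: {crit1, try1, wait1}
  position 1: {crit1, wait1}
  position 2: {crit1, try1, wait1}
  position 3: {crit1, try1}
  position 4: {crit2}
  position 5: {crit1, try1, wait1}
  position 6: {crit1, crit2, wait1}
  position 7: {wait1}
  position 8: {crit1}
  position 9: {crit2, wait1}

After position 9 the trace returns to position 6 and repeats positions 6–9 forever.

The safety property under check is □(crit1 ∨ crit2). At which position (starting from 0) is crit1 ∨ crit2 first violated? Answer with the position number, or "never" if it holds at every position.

Check crit1 ∨ crit2 at each position in order: 0 ✓, 1 ✓, 2 ✓, 3 ✓, 4 ✓, 5 ✓, 6 ✓.
At position 7 the labels are {wait1}, so crit1 ∨ crit2 is false there. This is the first violation.

7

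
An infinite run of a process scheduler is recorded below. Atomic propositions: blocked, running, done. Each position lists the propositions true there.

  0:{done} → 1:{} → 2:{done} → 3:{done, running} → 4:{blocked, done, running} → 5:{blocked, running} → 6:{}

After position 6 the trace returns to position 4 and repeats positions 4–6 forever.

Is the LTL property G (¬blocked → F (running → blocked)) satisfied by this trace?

¬blocked → F (running → blocked) holds at every position 0..6, and those are all positions ever visited, so G (¬blocked → F (running → blocked)) holds.
Positions where ¬blocked holds: 0, 1, 2, 3, 6.
Check F (running → blocked) at each: 0→ok, 1→ok, 2→ok, 3→ok, 6→ok.

Yes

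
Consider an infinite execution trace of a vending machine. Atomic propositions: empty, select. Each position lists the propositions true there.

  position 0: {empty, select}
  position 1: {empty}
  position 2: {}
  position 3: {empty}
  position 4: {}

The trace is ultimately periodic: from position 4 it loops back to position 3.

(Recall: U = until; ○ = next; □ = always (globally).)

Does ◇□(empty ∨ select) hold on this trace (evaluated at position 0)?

□(empty ∨ select) is false at every position 0..4, so it never becomes true and ◇□(empty ∨ select) fails.

Violated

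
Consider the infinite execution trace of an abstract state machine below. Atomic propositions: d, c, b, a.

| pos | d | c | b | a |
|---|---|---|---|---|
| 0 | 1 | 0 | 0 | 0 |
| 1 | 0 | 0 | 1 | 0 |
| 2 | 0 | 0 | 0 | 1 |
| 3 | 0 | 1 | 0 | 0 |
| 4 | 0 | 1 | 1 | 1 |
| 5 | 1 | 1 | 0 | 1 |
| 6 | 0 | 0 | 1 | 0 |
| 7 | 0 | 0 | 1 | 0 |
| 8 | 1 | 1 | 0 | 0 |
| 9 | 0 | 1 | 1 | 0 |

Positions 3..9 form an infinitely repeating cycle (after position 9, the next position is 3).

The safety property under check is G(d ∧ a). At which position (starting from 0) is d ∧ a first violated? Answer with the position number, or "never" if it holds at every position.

0

At position 0 the labels are {d}, so d ∧ a is false there. This is the first violation.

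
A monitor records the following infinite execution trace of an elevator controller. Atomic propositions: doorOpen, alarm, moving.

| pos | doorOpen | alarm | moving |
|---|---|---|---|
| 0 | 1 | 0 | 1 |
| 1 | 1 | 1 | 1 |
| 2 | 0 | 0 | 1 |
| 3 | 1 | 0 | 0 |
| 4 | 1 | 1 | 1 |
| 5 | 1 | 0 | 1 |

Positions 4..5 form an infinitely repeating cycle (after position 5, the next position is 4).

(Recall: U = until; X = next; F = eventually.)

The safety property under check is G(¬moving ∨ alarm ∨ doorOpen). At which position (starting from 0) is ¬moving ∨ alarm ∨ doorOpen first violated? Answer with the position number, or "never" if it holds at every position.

Check ¬moving ∨ alarm ∨ doorOpen at each position in order: 0 ✓, 1 ✓.
At position 2 the labels are {moving}, so ¬moving ∨ alarm ∨ doorOpen is false there. This is the first violation.

2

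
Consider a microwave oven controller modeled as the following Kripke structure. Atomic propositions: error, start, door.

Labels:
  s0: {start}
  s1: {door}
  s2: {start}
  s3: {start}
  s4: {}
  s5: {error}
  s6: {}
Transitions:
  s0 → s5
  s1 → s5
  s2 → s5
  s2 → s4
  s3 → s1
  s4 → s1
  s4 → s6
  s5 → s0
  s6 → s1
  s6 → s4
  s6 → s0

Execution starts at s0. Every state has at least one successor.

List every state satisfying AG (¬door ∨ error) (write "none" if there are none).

States satisfying ¬door ∨ error: {s0, s2, s3, s4, s5, s6}.
States satisfying AG (¬door ∨ error): {s0, s5}.

{s0, s5}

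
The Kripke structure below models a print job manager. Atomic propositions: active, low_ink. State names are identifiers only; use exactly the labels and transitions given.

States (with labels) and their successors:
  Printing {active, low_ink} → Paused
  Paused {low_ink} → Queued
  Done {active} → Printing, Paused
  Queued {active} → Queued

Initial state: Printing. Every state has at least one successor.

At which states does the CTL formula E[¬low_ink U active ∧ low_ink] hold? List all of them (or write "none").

{Printing, Done}

States satisfying ¬low_ink: {Done, Queued}.
States satisfying active ∧ low_ink: {Printing}.
States satisfying E[¬low_ink U active ∧ low_ink]: {Printing, Done}.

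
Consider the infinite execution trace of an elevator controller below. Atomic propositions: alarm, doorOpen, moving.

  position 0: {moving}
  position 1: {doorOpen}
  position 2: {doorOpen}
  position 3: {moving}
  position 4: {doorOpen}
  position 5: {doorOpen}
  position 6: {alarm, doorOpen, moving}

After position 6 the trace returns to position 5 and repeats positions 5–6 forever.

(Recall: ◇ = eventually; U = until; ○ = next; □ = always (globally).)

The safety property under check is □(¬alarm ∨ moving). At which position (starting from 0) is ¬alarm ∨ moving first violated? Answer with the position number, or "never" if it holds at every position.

¬alarm ∨ moving holds at every position 0..6, and those are all the positions the trace ever visits, so the invariant □(¬alarm ∨ moving) is never violated.

never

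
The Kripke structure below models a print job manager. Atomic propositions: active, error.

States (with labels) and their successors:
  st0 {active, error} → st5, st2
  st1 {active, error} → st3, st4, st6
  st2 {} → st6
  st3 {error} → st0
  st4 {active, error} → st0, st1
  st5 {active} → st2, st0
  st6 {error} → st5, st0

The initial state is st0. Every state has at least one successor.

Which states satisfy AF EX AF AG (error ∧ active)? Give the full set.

none

States satisfying EX AF AG (error ∧ active): ∅.
States satisfying AF EX AF AG (error ∧ active): ∅.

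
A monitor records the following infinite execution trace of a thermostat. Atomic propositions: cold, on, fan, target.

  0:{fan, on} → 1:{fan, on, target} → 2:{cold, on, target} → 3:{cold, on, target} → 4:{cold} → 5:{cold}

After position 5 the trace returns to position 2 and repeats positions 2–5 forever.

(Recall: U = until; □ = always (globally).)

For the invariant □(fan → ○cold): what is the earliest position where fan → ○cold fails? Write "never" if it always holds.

0

At position 0 the labels are {fan, on} and the next position 1 has {fan, on, target}, so fan → ○cold is false there. This is the first violation.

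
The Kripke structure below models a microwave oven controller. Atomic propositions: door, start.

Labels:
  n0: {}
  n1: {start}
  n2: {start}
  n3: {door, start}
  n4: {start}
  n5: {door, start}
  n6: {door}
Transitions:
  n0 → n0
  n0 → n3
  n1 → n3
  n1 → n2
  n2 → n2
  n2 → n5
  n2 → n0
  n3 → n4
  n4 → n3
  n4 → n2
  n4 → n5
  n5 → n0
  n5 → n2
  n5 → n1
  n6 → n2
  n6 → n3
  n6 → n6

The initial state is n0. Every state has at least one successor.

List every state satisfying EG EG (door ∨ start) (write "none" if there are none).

{n1, n2, n3, n4, n5, n6}

States satisfying EG (door ∨ start): {n1, n2, n3, n4, n5, n6}.
States satisfying EG EG (door ∨ start): {n1, n2, n3, n4, n5, n6}.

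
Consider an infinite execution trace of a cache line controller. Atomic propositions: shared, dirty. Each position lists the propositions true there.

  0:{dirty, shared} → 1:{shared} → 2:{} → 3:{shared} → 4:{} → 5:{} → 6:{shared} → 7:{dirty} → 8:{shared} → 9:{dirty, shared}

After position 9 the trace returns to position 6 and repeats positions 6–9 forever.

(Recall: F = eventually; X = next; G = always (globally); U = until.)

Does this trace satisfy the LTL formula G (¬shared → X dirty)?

No

¬shared → X dirty must hold at every position from 0 onward. It fails at position 2, so G (¬shared → X dirty) is false.
Positions where ¬shared holds: 2, 4, 5, 7.
Check X dirty at each: 2→fails, 4→fails, 5→fails, 7→fails.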